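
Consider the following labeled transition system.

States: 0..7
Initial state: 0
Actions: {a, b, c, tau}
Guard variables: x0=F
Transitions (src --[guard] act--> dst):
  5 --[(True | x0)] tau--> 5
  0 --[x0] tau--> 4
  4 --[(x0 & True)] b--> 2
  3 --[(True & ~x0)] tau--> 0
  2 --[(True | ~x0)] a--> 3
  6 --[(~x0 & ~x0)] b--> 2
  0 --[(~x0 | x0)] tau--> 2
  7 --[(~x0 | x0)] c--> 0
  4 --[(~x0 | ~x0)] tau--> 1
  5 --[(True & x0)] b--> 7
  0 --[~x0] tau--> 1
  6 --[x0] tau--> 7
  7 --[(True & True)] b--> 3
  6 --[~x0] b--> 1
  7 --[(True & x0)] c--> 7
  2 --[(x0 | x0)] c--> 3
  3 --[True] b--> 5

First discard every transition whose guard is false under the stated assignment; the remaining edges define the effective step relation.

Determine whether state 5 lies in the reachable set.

Guard filter leaves 11 enabled edge(s).
depth 0: {0}
depth 1: {1,2}  cumulative {0,1,2}
depth 2: {3}  cumulative {0,1,2,3}
depth 3: {5}  cumulative {0,1,2,3,5}
R = {0,1,2,3,5}
Path to 5: tau·a·b

Answer: REACHABLE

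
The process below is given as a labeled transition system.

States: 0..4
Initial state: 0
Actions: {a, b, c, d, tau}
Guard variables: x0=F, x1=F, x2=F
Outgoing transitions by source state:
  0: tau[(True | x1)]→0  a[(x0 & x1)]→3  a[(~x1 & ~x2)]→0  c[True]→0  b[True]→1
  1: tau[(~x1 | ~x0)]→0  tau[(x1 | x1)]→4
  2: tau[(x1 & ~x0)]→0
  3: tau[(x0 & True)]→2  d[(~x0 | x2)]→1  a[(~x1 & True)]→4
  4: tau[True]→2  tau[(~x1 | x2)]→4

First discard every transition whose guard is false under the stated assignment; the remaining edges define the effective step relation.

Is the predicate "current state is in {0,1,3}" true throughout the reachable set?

Inv-set: {0,1,3}
Reachable = {0,1}
  0: safe
  1: safe

Answer: INVARIANT HOLDS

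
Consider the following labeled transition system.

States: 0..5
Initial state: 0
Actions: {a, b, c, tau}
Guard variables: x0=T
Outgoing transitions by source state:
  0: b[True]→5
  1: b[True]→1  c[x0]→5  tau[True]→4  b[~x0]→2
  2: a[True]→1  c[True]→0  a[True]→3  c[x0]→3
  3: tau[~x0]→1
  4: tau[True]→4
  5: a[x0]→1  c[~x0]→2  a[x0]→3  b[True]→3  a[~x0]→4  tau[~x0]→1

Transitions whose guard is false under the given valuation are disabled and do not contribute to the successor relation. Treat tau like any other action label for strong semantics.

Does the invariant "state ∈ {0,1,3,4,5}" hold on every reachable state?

Answer: INVARIANT HOLDS

Analysis:
Safe = {0,1,3,4,5}
Reach set: {0,1,3,4,5}
  0: safe
  1: safe
  3: safe
  4: safe
  5: safe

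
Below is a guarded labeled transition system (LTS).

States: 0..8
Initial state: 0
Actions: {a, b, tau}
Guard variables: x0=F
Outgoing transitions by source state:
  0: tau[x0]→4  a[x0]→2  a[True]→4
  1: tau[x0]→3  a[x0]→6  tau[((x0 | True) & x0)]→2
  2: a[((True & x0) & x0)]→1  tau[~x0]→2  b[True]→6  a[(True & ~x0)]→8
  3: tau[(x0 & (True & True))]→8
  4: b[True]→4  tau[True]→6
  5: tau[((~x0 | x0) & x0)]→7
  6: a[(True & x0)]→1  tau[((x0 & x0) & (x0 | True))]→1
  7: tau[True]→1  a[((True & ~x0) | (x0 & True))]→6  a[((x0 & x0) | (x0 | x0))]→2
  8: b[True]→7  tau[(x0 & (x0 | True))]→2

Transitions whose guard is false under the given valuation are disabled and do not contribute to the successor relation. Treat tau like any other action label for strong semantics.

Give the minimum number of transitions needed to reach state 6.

Layered search for 6:
  depth 0: {0}
  depth 1: {4}
  depth 2: {6}
6 enters at depth 2; path a·tau

Answer: 2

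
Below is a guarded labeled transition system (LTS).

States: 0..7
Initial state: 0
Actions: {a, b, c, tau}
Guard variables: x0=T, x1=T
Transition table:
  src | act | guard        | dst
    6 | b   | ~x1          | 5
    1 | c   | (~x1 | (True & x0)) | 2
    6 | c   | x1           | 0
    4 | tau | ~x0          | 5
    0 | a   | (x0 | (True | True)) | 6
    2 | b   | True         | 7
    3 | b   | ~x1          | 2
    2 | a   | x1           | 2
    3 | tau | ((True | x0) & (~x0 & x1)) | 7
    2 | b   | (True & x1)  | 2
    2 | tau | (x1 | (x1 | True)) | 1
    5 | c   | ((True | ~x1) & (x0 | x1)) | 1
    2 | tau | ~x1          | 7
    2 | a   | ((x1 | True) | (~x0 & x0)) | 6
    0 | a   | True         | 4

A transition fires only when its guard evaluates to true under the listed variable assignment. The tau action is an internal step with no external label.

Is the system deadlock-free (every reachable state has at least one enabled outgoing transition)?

Answer: DEADLOCK at state 4

Analysis:
Reach set: {0,4,6}
  0: a→4  a→6  [2 out]
  4: ∅  [deadlock]
  6: c→0  [1 out]
Path to 4: a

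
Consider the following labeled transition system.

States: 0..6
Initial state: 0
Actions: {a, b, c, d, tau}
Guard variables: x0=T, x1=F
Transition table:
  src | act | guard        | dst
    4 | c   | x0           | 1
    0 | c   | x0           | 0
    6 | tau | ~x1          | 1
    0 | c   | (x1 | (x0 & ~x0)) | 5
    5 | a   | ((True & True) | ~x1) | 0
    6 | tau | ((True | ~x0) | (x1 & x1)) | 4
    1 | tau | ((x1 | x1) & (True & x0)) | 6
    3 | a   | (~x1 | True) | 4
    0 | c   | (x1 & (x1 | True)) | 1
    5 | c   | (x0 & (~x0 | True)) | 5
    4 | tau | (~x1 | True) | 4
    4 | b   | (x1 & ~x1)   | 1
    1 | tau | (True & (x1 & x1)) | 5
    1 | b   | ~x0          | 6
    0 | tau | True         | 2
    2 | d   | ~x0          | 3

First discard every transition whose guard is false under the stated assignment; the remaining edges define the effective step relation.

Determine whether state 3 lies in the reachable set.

Answer: UNREACHABLE

Trace:
9 transition(s) survive guard evaluation.
depth 0: {0}
depth 1: {2}  now seen {0,2}
Reachable = {0,2}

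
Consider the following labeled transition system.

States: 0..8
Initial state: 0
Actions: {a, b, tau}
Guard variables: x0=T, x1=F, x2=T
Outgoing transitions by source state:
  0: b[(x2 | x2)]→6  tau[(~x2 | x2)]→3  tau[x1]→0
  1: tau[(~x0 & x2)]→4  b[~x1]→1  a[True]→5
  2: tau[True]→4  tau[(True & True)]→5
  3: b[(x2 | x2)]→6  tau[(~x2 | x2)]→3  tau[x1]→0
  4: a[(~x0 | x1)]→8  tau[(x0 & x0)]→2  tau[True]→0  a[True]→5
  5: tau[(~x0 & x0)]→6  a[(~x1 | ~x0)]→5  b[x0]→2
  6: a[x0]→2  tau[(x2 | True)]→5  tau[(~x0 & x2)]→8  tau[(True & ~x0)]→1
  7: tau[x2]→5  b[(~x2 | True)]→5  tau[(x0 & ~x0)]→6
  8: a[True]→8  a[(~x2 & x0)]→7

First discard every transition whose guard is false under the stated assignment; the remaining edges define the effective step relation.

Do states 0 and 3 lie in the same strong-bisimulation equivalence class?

Bisimulation quotient by refinement:
  π0 = {{0,1,2,3,4,5,6,7,8}}
  π1 = {{0,3,7},{1,5},{2},{4,6},{8}}
  π2 = {{0,3},{1},{2},{4},{5},{6},{7},{8}}
Fixed point at round 3; 8 class(es).
[0]={0,3}  [3]={0,3}

Answer: BISIMILAR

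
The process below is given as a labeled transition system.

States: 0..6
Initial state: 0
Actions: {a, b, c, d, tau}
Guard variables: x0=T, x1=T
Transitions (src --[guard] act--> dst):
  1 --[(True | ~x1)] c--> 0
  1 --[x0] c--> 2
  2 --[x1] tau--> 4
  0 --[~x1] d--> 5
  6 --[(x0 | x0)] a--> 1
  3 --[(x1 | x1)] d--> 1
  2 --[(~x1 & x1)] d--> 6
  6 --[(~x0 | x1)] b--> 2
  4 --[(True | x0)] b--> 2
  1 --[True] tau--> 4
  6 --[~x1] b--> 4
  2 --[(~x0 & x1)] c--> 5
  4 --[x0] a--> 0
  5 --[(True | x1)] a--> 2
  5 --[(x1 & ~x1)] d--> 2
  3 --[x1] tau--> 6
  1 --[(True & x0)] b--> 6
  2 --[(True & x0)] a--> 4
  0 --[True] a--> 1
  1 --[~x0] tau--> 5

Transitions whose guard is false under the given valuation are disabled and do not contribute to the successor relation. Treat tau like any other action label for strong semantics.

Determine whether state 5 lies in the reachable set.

14 transition(s) survive guard evaluation.
Layer 0: {0}
Layer 1: {1}  now seen {0,1}
Layer 2: {2,4,6}  now seen {0,1,2,4,6}
R = {0,1,2,4,6}

Answer: UNREACHABLE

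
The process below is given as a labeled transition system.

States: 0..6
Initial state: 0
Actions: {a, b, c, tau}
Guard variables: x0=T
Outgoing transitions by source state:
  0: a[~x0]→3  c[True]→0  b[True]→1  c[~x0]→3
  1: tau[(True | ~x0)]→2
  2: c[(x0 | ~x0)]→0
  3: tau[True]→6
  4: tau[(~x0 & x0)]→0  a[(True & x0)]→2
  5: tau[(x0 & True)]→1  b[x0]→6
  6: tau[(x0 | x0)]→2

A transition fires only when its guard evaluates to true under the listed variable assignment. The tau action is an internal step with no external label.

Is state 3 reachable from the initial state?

Answer: UNREACHABLE

Working:
9 transition(s) survive guard evaluation.
L0 = {0}
L1 = {1}  cumulative {0,1}
L2 = {2}  cumulative {0,1,2}
R = {0,1,2}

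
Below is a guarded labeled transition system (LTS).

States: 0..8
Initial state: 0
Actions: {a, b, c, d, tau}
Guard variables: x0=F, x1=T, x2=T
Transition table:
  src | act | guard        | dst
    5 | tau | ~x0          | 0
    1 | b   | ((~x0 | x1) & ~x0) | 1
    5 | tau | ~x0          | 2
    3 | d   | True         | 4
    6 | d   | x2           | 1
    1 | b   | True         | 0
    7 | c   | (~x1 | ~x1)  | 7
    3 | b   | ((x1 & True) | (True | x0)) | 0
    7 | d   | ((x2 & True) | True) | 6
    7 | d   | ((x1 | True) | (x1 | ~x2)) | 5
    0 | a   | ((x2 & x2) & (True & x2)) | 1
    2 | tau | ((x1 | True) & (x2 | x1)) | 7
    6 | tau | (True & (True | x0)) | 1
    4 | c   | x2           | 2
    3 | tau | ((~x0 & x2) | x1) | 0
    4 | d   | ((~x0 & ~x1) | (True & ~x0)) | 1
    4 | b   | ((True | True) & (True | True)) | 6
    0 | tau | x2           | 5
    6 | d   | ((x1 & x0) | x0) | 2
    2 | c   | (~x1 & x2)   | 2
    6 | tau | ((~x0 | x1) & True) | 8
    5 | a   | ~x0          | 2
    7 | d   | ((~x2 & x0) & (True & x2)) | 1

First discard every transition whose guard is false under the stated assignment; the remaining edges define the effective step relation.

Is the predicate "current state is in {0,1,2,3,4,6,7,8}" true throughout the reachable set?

Answer: INVARIANT VIOLATED at state 5

Analysis:
Inv-set: {0,1,2,3,4,6,7,8}
Reachable = {0,1,2,5,6,7,8}
  0: ✓
  1: ✓
  2: ✓
  5: VIOLATES
  6: ✓
  7: ✓
  8: ✓
witness against invariant: tau → 5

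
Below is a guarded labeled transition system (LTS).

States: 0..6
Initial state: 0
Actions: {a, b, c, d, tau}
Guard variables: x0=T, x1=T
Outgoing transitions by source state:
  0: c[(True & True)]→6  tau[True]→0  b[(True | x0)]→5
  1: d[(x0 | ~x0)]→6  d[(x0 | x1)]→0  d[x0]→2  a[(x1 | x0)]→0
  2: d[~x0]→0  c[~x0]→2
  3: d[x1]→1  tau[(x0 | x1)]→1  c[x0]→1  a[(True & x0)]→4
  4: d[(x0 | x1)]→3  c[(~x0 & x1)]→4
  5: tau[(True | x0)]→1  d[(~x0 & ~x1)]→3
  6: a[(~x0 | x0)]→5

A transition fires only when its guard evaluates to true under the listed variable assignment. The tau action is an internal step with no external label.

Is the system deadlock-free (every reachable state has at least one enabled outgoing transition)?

R = {0,1,2,5,6}
  0: b→5  c→6  tau→0  [3 out]
  1: a→0  d→0  d→2  d→6  [4 out]
  2: ∅  [no exit]
  5: tau→1  [1 out]
  6: a→5  [1 out]
Path to 2: b·tau·d

Answer: DEADLOCK at state 2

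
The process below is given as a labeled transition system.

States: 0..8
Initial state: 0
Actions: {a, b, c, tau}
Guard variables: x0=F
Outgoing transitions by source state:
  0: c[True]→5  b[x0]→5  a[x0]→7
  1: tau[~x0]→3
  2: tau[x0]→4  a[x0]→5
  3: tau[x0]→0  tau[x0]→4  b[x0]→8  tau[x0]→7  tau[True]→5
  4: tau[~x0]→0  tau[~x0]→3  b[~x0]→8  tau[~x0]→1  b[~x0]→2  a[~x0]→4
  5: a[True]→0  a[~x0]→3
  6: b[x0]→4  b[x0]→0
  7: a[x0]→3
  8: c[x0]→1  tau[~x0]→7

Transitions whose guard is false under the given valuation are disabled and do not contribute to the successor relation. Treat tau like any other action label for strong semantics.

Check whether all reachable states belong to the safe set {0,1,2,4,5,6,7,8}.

Inv-set: {0,1,2,4,5,6,7,8}
Reachable = {0,3,5}
  0: safe
  3: outside
  5: safe
witness against invariant: c·a → 3

Answer: INVARIANT VIOLATED at state 3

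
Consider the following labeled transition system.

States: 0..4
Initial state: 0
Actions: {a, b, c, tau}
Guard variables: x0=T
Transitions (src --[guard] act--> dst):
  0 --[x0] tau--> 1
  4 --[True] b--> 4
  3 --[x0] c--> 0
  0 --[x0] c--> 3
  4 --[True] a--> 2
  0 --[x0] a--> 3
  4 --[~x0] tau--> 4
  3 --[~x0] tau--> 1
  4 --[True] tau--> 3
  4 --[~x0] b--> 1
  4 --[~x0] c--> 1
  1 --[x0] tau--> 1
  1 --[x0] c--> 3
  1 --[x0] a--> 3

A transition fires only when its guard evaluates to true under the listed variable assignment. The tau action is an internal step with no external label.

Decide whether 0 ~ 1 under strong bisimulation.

Compute ~ classes (split until stable):
  π0 = {{0,1,2,3,4}}
  π1 = {{0,1},{2},{3},{4}}
4 equivalence class(es) (converged in 2)
class of 0: {0,1}; class of 1: {0,1}

Answer: BISIMILAR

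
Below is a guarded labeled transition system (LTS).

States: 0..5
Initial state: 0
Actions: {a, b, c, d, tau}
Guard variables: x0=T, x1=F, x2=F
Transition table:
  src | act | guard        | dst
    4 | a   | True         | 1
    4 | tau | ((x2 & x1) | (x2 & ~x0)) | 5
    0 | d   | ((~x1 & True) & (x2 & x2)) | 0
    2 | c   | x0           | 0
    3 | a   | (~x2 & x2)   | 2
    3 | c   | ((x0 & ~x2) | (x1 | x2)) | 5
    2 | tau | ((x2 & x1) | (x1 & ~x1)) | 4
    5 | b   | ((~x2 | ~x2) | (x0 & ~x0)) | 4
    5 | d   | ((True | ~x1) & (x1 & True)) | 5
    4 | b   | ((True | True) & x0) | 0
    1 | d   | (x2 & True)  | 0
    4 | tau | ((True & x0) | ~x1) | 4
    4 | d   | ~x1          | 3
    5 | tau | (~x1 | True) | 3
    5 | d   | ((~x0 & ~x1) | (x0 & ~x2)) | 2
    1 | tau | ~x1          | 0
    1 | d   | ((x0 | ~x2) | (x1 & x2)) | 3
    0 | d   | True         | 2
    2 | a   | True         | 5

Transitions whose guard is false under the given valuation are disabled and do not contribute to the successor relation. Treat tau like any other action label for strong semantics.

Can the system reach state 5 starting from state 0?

Answer: REACHABLE

Analysis:
After dropping false guards: 13 live edges.
depth 0: {0}
depth 1: {2}  cumulative {0,2}
depth 2: {5}  cumulative {0,2,5}
depth 3: {3,4}  cumulative {0,2,3,4,5}
depth 4: {1}  cumulative {0,1,2,3,4,5}
R = {0,1,2,3,4,5}
trace reaching 5: d·a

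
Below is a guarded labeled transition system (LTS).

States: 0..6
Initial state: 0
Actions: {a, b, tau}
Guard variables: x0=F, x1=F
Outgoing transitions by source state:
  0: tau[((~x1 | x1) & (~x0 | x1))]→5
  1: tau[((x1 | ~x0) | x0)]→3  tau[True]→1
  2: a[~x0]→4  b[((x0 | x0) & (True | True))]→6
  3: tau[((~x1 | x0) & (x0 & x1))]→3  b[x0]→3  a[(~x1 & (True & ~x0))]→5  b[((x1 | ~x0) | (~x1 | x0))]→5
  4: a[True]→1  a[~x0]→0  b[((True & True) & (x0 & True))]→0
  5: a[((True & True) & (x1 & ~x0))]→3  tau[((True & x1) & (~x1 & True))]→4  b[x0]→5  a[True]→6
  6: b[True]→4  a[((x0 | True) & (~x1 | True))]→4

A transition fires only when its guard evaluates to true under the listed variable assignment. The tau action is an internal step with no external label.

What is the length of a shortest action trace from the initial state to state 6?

Answer: 2

Trace:
Layered search for 6:
  Layer 0: {0}
  Layer 1: {5}
  Layer 2: {6}
depth(6)=2, e.g. tau·a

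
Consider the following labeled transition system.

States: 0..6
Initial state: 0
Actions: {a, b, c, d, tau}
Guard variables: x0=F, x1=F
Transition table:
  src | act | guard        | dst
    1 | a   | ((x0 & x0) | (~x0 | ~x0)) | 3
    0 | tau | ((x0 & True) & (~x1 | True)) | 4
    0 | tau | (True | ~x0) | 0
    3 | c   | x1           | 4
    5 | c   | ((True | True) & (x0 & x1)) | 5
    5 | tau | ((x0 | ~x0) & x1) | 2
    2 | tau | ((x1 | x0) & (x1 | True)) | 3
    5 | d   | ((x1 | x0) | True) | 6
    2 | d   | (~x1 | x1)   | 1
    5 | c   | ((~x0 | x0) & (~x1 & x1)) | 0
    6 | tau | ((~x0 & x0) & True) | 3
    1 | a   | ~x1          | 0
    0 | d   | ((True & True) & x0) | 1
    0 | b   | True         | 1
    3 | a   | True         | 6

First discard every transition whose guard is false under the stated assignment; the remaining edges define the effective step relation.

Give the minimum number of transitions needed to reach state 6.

Answer: 3

Trace:
BFS to 6:
  depth 0: {0}
  depth 1: {1}
  depth 2: {3}
  depth 3: {6}
first hit 6 at d=3 via b·a·a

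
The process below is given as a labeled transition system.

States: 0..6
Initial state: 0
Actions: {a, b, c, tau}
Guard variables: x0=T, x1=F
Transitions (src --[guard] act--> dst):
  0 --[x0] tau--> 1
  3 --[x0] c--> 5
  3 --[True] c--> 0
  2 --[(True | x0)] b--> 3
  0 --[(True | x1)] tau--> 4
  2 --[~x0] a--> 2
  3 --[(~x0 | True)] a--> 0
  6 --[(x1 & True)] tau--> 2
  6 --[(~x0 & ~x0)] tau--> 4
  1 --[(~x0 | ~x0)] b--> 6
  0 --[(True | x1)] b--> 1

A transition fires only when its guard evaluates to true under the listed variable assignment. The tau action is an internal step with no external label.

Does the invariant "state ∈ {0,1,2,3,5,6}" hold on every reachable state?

Answer: INVARIANT VIOLATED at state 4

Analysis:
Inv-set: {0,1,2,3,5,6}
Reach set: {0,1,4}
  0: ok
  1: ok
  4: VIOLATES
reach 4 via tau — violates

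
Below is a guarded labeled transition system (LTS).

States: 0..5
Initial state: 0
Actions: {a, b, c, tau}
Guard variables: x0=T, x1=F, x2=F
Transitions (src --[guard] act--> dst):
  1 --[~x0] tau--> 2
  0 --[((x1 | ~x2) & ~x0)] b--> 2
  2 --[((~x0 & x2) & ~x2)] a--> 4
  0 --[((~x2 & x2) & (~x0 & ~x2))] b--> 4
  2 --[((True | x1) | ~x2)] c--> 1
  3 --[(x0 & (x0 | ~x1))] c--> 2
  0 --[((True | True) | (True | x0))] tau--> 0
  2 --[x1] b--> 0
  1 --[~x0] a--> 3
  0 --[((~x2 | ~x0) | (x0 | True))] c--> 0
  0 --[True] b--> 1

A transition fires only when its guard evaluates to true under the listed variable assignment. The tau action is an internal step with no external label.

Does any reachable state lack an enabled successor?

Reach set: {0,1}
  0: b→1  c→0  tau→0  [deg 3]
  1: ∅  [STUCK]
trace reaching 1: b

Answer: DEADLOCK at state 1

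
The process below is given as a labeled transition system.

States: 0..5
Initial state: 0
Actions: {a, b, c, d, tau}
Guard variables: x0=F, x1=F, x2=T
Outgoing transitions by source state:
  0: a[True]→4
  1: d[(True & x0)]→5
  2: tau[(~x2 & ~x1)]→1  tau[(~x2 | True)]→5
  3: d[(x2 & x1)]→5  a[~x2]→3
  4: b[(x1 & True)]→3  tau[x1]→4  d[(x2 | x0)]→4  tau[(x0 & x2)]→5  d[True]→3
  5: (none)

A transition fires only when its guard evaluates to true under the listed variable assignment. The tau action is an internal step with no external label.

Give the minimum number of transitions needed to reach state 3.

BFS to 3:
  L0 = {0}
  L1 = {4}
  L2 = {3}
3 enters at depth 2; path a·d

Answer: 2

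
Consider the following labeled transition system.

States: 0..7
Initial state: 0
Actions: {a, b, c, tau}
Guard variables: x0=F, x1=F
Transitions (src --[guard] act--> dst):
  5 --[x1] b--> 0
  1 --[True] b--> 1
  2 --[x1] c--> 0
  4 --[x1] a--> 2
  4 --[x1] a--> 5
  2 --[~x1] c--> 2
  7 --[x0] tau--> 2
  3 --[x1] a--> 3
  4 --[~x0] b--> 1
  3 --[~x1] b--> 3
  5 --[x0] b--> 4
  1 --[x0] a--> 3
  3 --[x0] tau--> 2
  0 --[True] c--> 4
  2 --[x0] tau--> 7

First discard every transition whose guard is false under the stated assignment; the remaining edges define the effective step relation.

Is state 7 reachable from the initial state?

After dropping false guards: 5 live edges.
depth 0: {0}
depth 1: {4}  cumulative {0,4}
depth 2: {1}  cumulative {0,1,4}
Reach set: {0,1,4}

Answer: UNREACHABLE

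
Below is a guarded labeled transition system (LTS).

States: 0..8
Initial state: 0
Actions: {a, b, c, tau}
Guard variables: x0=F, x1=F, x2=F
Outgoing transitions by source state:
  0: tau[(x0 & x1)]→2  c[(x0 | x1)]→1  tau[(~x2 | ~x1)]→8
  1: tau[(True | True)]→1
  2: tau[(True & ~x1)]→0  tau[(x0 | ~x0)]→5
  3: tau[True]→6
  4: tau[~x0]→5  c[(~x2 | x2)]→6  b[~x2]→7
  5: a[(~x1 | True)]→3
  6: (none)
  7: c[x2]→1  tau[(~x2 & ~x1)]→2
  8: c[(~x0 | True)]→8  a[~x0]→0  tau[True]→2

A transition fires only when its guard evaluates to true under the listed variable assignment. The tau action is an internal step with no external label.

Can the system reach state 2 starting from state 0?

Guard filter leaves 13 enabled edge(s).
depth 0: {0}
depth 1: {8}  total {0,8}
depth 2: {2}  total {0,2,8}
depth 3: {5}  total {0,2,5,8}
depth 4: {3}  total {0,2,3,5,8}
depth 5: {6}  total {0,2,3,5,6,8}
Reach set: {0,2,3,5,6,8}
trace reaching 2: tau·tau

Answer: REACHABLE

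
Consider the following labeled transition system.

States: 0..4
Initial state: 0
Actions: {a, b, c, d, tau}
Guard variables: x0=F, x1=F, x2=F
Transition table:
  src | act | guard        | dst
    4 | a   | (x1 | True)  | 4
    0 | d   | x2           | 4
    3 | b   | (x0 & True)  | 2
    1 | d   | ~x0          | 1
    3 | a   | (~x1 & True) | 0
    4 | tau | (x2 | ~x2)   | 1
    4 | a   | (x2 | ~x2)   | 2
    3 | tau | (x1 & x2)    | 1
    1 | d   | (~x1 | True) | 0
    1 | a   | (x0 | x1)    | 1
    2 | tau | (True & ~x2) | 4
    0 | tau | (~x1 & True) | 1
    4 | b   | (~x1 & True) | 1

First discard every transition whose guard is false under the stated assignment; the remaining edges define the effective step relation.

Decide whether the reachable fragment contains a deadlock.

Answer: DEADLOCK-FREE

Analysis:
Reach set: {0,1}
  0: tau→1  [deg 1]
  1: d→0  d→1  [deg 2]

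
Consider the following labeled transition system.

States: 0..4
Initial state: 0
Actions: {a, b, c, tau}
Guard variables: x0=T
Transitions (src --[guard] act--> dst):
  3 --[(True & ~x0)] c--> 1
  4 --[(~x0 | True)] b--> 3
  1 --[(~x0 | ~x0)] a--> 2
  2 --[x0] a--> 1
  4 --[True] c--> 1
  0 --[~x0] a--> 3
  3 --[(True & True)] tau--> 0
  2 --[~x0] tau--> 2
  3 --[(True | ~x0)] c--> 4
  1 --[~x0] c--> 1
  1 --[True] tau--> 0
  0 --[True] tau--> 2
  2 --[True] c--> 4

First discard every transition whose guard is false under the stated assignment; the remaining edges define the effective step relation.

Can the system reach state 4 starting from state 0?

Answer: REACHABLE

Analysis:
Guard filter leaves 8 enabled edge(s).
depth 0: {0}
depth 1: {2}  cumulative {0,2}
depth 2: {1,4}  cumulative {0,1,2,4}
depth 3: {3}  cumulative {0,1,2,3,4}
Reach set: {0,1,2,3,4}
trace reaching 4: tau·c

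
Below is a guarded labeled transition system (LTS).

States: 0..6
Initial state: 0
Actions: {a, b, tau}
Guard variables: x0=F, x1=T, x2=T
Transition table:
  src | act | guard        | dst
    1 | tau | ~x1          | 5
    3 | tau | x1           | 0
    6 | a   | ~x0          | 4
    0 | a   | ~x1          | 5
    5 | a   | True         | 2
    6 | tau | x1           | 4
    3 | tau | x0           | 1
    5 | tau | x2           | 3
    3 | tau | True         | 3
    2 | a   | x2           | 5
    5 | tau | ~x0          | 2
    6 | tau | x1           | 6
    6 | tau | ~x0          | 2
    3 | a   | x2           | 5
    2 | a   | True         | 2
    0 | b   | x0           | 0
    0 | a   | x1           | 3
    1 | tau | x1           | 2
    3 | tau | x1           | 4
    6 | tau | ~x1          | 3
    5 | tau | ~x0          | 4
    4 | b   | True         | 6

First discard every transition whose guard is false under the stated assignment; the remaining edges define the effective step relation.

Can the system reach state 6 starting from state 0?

Answer: REACHABLE

Analysis:
17 transition(s) survive guard evaluation.
Layer 0: {0}
Layer 1: {3}  now seen {0,3}
Layer 2: {4,5}  now seen {0,3,4,5}
Layer 3: {2,6}  now seen {0,2,3,4,5,6}
Reach set: {0,2,3,4,5,6}
trace reaching 6: a·tau·b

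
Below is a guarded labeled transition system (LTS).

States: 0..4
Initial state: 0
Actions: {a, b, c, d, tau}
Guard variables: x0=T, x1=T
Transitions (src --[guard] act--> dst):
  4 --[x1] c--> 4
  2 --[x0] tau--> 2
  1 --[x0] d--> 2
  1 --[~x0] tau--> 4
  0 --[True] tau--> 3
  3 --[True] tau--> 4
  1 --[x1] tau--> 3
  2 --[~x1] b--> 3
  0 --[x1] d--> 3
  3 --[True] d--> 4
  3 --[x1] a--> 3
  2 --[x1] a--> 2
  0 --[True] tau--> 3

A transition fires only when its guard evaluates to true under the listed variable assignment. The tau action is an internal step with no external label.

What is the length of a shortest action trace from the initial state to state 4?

Answer: 2

Trace:
Layered search for 4:
  L0 = {0}
  L1 = {3}
  L2 = {4}
first hit 4 at d=2 via d·d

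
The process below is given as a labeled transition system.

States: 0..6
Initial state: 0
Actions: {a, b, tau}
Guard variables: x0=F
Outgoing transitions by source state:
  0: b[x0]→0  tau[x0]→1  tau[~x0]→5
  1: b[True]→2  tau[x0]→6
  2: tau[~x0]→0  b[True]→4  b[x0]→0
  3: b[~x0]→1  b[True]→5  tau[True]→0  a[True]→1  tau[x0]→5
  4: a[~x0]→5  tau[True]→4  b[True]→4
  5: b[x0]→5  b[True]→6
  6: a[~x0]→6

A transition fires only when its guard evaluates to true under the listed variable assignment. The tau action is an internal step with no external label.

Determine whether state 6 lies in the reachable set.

Guard filter leaves 13 enabled edge(s).
Layer 0: {0}
Layer 1: {5}  now seen {0,5}
Layer 2: {6}  now seen {0,5,6}
R = {0,5,6}
Path to 6: tau·b

Answer: REACHABLE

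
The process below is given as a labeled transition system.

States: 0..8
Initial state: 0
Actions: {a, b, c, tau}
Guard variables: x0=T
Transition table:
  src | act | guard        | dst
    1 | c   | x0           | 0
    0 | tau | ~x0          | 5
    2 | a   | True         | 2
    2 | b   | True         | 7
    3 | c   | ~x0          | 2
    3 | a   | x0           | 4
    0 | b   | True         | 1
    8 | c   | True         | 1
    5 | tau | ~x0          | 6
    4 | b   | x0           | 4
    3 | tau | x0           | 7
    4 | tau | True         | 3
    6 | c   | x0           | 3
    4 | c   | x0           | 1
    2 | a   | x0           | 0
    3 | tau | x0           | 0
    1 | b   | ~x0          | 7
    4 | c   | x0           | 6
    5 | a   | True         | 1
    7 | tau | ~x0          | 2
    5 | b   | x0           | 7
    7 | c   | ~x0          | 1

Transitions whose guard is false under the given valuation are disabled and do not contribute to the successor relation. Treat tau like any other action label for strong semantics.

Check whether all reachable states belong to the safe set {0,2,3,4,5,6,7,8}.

Safe = {0,2,3,4,5,6,7,8}
R = {0,1}
  0: ✓
  1: VIOLATES
counterexample path to 1: b

Answer: INVARIANT VIOLATED at state 1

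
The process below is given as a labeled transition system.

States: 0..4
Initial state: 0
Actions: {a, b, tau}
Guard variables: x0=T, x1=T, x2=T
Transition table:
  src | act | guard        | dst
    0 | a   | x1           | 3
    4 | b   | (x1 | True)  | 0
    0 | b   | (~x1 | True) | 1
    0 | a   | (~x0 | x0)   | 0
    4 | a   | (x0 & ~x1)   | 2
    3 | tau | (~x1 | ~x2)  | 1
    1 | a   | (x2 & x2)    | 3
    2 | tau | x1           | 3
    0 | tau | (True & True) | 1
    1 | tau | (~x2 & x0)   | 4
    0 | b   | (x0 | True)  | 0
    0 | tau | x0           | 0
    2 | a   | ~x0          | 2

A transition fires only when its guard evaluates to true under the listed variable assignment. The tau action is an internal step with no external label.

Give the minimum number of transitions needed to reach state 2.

Answer: UNREACHABLE

Trace:
Layered search for 2:
  Layer 0: {0}
  Layer 1: {1,3}
2 never appears.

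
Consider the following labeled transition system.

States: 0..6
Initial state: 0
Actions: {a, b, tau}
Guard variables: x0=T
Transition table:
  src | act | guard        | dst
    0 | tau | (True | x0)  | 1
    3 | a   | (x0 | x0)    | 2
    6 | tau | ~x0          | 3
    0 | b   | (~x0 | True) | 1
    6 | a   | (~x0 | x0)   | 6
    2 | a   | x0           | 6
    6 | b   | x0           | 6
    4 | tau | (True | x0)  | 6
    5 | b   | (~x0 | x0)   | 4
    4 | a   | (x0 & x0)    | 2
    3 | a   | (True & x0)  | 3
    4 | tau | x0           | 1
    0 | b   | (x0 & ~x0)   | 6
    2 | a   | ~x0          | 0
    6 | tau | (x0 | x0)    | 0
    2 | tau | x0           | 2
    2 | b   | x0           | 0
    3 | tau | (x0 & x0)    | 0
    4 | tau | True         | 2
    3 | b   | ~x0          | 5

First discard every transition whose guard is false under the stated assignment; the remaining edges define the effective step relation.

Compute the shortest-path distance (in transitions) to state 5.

Answer: UNREACHABLE

Analysis:
Breadth-first toward 5:
  Layer 0: {0}
  Layer 1: {1}
5 never appears.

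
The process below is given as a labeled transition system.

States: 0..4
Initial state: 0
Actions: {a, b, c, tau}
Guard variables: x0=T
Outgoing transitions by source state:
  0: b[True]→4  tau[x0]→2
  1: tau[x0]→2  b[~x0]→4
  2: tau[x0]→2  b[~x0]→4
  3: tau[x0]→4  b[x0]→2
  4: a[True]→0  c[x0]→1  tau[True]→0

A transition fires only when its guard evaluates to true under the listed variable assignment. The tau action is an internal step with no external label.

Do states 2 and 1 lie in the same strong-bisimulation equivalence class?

Compute ~ classes (split until stable):
  π0 = {{0,1,2,3,4}}
  π1 = {{0,3},{1,2},{4}}
  π2 = {{0},{1,2},{3},{4}}
stable after 3 split(s): 4 block(s)
[2]={1,2}  [1]={1,2}

Answer: BISIMILAR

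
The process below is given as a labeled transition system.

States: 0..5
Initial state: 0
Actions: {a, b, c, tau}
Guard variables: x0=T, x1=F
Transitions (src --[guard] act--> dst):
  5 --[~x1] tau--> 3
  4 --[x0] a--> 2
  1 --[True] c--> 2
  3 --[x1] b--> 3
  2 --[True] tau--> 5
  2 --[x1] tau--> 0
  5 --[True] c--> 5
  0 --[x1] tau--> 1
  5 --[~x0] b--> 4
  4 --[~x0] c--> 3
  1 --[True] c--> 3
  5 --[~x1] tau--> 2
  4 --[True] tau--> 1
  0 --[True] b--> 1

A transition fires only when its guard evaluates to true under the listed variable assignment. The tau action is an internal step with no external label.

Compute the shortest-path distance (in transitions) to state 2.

Breadth-first toward 2:
  Layer 0: {0}
  Layer 1: {1}
  Layer 2: {2,3}
depth(2)=2, e.g. b·c

Answer: 2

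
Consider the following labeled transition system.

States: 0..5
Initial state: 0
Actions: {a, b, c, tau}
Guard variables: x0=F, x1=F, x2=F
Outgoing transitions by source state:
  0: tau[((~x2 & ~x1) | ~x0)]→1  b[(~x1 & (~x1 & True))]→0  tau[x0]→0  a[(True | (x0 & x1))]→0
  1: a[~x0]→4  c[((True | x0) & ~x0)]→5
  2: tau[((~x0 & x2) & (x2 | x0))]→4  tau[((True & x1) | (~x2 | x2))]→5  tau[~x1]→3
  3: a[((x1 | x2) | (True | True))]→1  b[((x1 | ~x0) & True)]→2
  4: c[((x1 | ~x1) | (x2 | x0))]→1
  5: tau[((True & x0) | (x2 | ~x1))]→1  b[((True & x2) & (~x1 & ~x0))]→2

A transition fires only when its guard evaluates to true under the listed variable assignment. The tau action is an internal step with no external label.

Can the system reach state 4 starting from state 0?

Answer: REACHABLE

Working:
Guard filter leaves 11 enabled edge(s).
depth 0: {0}
depth 1: {1}  total {0,1}
depth 2: {4,5}  total {0,1,4,5}
Reach set: {0,1,4,5}
Path to 4: tau·a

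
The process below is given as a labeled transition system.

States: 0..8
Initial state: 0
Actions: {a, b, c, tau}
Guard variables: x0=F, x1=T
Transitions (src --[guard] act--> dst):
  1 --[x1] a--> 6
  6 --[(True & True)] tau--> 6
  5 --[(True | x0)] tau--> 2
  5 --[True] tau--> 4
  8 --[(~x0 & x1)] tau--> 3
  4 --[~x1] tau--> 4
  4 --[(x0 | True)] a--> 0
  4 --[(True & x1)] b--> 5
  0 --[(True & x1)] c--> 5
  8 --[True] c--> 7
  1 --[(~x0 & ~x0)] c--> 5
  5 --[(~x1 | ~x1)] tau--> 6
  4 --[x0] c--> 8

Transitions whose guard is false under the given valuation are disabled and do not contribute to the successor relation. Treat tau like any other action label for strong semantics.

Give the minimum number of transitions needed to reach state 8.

Breadth-first toward 8:
  Layer 0: {0}
  Layer 1: {5}
  Layer 2: {2,4}
8 never appears.

Answer: UNREACHABLE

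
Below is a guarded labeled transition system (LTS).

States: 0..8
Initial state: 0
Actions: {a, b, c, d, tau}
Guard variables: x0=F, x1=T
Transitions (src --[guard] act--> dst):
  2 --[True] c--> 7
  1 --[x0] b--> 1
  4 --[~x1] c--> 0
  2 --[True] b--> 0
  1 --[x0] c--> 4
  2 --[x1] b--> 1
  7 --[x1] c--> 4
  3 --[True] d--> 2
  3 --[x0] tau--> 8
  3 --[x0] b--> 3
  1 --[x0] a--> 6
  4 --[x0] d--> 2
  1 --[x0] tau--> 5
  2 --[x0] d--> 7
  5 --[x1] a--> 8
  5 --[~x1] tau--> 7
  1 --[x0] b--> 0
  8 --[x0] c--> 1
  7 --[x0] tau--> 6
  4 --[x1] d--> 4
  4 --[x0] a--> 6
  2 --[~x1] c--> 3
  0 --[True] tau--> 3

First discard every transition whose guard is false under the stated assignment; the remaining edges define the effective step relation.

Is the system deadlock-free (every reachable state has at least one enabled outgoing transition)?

R = {0,1,2,3,4,7}
  0: tau→3  [1 exit(s)]
  1: ∅  [STUCK]
  2: b→0  b→1  c→7  [3 exit(s)]
  3: d→2  [1 exit(s)]
  4: d→4  [1 exit(s)]
  7: c→4  [1 exit(s)]
witness 1: tau·d·b

Answer: DEADLOCK at state 1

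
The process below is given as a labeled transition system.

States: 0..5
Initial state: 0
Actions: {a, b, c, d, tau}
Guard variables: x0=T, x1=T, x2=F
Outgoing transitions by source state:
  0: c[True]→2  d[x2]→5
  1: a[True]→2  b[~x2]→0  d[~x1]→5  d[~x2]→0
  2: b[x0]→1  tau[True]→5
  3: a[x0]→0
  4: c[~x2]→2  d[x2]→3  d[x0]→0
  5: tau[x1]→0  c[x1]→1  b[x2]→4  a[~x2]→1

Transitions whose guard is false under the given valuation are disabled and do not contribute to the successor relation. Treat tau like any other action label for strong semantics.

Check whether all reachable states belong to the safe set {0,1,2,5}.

Safe = {0,1,2,5}
R = {0,1,2,5}
  0: ✓
  1: ✓
  2: ✓
  5: ✓

Answer: INVARIANT HOLDS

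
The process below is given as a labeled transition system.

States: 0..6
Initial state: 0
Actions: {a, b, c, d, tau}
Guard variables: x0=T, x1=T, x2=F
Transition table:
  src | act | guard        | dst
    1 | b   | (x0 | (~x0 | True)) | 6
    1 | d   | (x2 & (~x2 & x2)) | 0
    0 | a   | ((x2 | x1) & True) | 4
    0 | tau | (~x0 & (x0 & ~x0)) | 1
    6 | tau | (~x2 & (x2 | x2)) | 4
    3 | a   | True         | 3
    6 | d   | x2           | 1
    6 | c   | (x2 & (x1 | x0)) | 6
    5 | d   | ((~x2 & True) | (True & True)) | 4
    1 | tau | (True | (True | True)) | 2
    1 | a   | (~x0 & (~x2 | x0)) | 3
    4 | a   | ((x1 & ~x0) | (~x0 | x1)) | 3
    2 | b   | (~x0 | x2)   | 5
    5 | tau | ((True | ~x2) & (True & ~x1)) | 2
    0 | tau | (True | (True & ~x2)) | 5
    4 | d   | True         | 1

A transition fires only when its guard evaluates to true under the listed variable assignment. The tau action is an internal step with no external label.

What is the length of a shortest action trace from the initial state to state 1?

BFS to 1:
  L0 = {0}
  L1 = {4,5}
  L2 = {1,3}
first hit 1 at d=2 via a·d

Answer: 2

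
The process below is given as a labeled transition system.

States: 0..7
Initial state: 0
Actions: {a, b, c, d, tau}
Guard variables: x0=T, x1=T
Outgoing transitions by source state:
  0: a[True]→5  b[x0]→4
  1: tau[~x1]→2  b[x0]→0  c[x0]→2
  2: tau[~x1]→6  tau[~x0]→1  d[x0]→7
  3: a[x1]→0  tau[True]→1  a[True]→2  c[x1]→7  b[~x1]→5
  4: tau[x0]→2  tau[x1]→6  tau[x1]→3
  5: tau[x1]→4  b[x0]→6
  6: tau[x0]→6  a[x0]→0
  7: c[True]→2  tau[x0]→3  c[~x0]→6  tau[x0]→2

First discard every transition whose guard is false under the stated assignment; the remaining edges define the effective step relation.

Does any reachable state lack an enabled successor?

Answer: DEADLOCK-FREE

Analysis:
Reachable = {0,1,2,3,4,5,6,7}
  0: a→5  b→4  [deg 2]
  1: b→0  c→2  [deg 2]
  2: d→7  [deg 1]
  3: a→0  a→2  c→7  tau→1  [deg 4]
  4: tau→2  tau→3  tau→6  [deg 3]
  5: b→6  tau→4  [deg 2]
  6: a→0  tau→6  [deg 2]
  7: c→2  tau→2  tau→3  [deg 3]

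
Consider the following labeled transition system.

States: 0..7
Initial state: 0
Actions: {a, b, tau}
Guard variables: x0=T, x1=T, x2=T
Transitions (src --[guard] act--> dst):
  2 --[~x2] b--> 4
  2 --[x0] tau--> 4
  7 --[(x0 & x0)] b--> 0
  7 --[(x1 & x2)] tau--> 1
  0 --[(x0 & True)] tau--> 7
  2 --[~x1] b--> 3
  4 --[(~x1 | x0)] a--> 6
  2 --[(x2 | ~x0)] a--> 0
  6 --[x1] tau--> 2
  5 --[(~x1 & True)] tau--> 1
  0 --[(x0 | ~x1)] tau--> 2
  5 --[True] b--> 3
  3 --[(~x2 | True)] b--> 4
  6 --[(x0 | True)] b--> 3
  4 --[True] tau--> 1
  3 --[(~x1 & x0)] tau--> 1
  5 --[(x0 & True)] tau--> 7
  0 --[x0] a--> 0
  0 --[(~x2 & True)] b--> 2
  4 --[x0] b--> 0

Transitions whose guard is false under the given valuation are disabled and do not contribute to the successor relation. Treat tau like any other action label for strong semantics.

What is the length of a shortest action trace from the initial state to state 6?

Layered search for 6:
  Layer 0: {0}
  Layer 1: {2,7}
  Layer 2: {1,4}
  Layer 3: {6}
6 enters at depth 3; path tau·tau·a

Answer: 3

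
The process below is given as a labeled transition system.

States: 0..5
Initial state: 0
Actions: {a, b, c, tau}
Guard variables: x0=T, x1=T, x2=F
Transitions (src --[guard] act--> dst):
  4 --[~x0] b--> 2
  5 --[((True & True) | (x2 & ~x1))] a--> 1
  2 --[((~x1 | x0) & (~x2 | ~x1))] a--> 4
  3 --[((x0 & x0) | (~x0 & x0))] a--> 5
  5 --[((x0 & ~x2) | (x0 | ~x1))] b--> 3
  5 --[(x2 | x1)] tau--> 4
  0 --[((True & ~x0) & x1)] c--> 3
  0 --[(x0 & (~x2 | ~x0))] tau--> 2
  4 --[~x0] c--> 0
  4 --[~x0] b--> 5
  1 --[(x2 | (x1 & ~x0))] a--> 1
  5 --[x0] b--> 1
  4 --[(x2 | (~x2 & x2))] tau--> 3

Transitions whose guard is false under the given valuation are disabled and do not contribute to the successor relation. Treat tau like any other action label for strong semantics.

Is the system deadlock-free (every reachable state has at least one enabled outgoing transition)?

Answer: DEADLOCK at state 4

Working:
Reach set: {0,2,4}
  0: tau→2  [1 out]
  2: a→4  [1 out]
  4: ∅  [deadlock]
Path to 4: tau·a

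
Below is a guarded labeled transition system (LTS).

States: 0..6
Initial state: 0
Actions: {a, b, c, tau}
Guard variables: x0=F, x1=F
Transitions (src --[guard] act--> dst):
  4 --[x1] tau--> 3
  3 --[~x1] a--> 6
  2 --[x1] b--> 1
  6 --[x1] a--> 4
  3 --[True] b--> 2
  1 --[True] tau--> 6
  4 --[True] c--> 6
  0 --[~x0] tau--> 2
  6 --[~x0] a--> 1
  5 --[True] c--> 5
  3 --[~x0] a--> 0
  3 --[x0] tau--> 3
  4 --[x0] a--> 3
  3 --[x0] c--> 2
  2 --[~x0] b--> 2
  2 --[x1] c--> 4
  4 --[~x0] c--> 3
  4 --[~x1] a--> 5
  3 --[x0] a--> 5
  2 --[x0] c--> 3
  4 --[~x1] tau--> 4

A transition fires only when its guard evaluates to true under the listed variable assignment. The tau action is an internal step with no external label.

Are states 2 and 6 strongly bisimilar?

Bisimulation quotient by refinement:
  P[0] = {{0,1,2,3,4,5,6}}
  P[1] = {{0,1},{2},{3},{4},{5},{6}}
  P[2] = {{0},{1},{2},{3},{4},{5},{6}}
7 equivalence class(es) (converged in 3)
[2]={2}  [6]={6}

Answer: NOT BISIMILAR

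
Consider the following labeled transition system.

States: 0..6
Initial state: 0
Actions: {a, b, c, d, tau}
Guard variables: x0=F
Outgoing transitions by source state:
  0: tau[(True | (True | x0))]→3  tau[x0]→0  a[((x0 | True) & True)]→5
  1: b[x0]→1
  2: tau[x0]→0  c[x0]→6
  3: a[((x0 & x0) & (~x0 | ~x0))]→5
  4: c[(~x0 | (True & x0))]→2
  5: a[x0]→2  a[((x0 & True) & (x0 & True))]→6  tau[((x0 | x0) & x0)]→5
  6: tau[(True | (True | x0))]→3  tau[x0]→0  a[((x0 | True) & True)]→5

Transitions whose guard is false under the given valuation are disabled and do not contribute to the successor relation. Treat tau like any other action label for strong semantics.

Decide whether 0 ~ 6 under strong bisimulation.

Answer: BISIMILAR

Working:
Refine partition for ~:
  P[0] = {{0,1,2,3,4,5,6}}
  P[1] = {{0,6},{1,2,3,5},{4}}
stable after 2 split(s): 3 block(s)
class of 0: {0,6}; class of 6: {0,6}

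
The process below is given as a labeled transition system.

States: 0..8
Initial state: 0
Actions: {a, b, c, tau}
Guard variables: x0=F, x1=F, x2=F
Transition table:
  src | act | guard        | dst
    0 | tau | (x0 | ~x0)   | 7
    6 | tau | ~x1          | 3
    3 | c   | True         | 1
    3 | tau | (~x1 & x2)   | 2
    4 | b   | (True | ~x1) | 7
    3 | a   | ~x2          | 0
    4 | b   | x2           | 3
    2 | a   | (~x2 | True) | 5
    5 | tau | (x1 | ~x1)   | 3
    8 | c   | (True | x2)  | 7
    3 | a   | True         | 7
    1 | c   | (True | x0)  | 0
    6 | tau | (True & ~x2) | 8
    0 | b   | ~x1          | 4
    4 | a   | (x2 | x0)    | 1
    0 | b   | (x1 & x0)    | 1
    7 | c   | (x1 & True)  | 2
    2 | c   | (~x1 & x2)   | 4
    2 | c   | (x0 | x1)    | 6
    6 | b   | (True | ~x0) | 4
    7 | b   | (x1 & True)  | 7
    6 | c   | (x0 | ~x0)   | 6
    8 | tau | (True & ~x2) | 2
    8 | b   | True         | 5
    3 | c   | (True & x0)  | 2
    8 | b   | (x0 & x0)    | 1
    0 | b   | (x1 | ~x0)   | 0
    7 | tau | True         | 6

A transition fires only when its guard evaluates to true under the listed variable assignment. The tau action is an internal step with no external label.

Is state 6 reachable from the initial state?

18 transition(s) survive guard evaluation.
L0 = {0}
L1 = {4,7}  now seen {0,4,7}
L2 = {6}  now seen {0,4,6,7}
L3 = {3,8}  now seen {0,3,4,6,7,8}
L4 = {1,2,5}  now seen {0,1,2,3,4,5,6,7,8}
Reachable = {0,1,2,3,4,5,6,7,8}
witness 6: tau·tau

Answer: REACHABLE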